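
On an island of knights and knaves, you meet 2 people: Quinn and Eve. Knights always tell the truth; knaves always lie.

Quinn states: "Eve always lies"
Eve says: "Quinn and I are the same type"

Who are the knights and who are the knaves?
Quinn is a knight.
Eve is a knave.

Verification:
- Quinn (knight) says "Eve always lies" - this is TRUE because Eve is a knave.
- Eve (knave) says "Quinn and I are the same type" - this is FALSE (a lie) because Eve is a knave and Quinn is a knight.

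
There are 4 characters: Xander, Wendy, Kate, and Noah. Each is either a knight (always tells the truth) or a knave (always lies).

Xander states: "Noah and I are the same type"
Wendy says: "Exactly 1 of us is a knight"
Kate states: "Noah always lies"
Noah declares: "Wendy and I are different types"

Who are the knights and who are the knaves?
Xander is a knight.
Wendy is a knave.
Kate is a knave.
Noah is a knight.

Verification:
- Xander (knight) says "Noah and I are the same type" - this is TRUE because Xander is a knight and Noah is a knight.
- Wendy (knave) says "Exactly 1 of us is a knight" - this is FALSE (a lie) because there are 2 knights.
- Kate (knave) says "Noah always lies" - this is FALSE (a lie) because Noah is a knight.
- Noah (knight) says "Wendy and I are different types" - this is TRUE because Noah is a knight and Wendy is a knave.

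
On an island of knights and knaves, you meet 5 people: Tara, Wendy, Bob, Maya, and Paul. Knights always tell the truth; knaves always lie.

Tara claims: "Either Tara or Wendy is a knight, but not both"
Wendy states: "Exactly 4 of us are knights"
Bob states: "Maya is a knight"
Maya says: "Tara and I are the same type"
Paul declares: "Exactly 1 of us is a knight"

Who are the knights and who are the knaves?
Tara is a knight.
Wendy is a knave.
Bob is a knight.
Maya is a knight.
Paul is a knave.

Verification:
- Tara (knight) says "Either Tara or Wendy is a knight, but not both" - this is TRUE because Tara is a knight and Wendy is a knave.
- Wendy (knave) says "Exactly 4 of us are knights" - this is FALSE (a lie) because there are 3 knights.
- Bob (knight) says "Maya is a knight" - this is TRUE because Maya is a knight.
- Maya (knight) says "Tara and I are the same type" - this is TRUE because Maya is a knight and Tara is a knight.
- Paul (knave) says "Exactly 1 of us is a knight" - this is FALSE (a lie) because there are 3 knights.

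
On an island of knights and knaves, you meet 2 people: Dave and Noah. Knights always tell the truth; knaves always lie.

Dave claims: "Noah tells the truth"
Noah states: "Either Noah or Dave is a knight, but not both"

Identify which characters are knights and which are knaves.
Dave is a knave.
Noah is a knave.

Verification:
- Dave (knave) says "Noah tells the truth" - this is FALSE (a lie) because Noah is a knave.
- Noah (knave) says "Either Noah or Dave is a knight, but not both" - this is FALSE (a lie) because Noah is a knave and Dave is a knave.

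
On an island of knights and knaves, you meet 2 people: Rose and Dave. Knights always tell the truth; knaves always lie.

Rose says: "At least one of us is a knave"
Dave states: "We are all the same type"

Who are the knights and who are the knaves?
Rose is a knight.
Dave is a knave.

Verification:
- Rose (knight) says "At least one of us is a knave" - this is TRUE because Dave is a knave.
- Dave (knave) says "We are all the same type" - this is FALSE (a lie) because Rose is a knight and Dave is a knave.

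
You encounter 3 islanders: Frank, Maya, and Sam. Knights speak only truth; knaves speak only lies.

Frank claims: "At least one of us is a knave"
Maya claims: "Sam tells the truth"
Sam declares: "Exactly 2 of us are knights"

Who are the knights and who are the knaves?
Frank is a knight.
Maya is a knave.
Sam is a knave.

Verification:
- Frank (knight) says "At least one of us is a knave" - this is TRUE because Maya and Sam are knaves.
- Maya (knave) says "Sam tells the truth" - this is FALSE (a lie) because Sam is a knave.
- Sam (knave) says "Exactly 2 of us are knights" - this is FALSE (a lie) because there are 1 knights.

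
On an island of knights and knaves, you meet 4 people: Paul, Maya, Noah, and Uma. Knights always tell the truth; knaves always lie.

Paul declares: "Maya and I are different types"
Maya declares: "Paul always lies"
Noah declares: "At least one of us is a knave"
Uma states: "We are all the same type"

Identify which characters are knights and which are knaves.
Paul is a knight.
Maya is a knave.
Noah is a knight.
Uma is a knave.

Verification:
- Paul (knight) says "Maya and I are different types" - this is TRUE because Paul is a knight and Maya is a knave.
- Maya (knave) says "Paul always lies" - this is FALSE (a lie) because Paul is a knight.
- Noah (knight) says "At least one of us is a knave" - this is TRUE because Maya and Uma are knaves.
- Uma (knave) says "We are all the same type" - this is FALSE (a lie) because Paul and Noah are knights and Maya and Uma are knaves.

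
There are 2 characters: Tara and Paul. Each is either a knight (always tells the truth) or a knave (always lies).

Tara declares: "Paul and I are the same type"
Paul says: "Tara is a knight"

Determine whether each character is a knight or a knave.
Tara is a knight.
Paul is a knight.

Verification:
- Tara (knight) says "Paul and I are the same type" - this is TRUE because Tara is a knight and Paul is a knight.
- Paul (knight) says "Tara is a knight" - this is TRUE because Tara is a knight.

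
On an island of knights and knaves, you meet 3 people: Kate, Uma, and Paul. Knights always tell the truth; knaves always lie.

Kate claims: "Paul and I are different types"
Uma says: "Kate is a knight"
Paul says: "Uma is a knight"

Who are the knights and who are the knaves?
Kate is a knave.
Uma is a knave.
Paul is a knave.

Verification:
- Kate (knave) says "Paul and I are different types" - this is FALSE (a lie) because Kate is a knave and Paul is a knave.
- Uma (knave) says "Kate is a knight" - this is FALSE (a lie) because Kate is a knave.
- Paul (knave) says "Uma is a knight" - this is FALSE (a lie) because Uma is a knave.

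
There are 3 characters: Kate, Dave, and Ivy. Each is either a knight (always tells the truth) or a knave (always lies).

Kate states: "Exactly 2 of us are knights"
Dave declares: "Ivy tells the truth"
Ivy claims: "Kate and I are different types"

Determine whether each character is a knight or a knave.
Kate is a knave.
Dave is a knave.
Ivy is a knave.

Verification:
- Kate (knave) says "Exactly 2 of us are knights" - this is FALSE (a lie) because there are 0 knights.
- Dave (knave) says "Ivy tells the truth" - this is FALSE (a lie) because Ivy is a knave.
- Ivy (knave) says "Kate and I are different types" - this is FALSE (a lie) because Ivy is a knave and Kate is a knave.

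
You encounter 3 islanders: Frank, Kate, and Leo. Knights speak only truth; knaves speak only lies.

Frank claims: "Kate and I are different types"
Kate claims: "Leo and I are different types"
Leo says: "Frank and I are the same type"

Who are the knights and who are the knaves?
Frank is a knight.
Kate is a knave.
Leo is a knave.

Verification:
- Frank (knight) says "Kate and I are different types" - this is TRUE because Frank is a knight and Kate is a knave.
- Kate (knave) says "Leo and I are different types" - this is FALSE (a lie) because Kate is a knave and Leo is a knave.
- Leo (knave) says "Frank and I are the same type" - this is FALSE (a lie) because Leo is a knave and Frank is a knight.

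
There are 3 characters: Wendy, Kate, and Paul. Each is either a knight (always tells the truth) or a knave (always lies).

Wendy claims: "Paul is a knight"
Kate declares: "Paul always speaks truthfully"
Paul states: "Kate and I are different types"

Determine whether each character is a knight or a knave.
Wendy is a knave.
Kate is a knave.
Paul is a knave.

Verification:
- Wendy (knave) says "Paul is a knight" - this is FALSE (a lie) because Paul is a knave.
- Kate (knave) says "Paul always speaks truthfully" - this is FALSE (a lie) because Paul is a knave.
- Paul (knave) says "Kate and I are different types" - this is FALSE (a lie) because Paul is a knave and Kate is a knave.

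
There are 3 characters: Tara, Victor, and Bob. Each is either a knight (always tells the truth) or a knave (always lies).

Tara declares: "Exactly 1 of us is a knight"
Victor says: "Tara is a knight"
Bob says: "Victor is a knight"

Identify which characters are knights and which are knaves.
Tara is a knave.
Victor is a knave.
Bob is a knave.

Verification:
- Tara (knave) says "Exactly 1 of us is a knight" - this is FALSE (a lie) because there are 0 knights.
- Victor (knave) says "Tara is a knight" - this is FALSE (a lie) because Tara is a knave.
- Bob (knave) says "Victor is a knight" - this is FALSE (a lie) because Victor is a knave.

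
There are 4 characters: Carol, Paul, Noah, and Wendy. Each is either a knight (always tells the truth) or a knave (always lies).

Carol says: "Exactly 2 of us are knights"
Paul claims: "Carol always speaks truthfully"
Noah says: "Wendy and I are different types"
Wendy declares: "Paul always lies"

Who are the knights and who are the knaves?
Carol is a knight.
Paul is a knight.
Noah is a knave.
Wendy is a knave.

Verification:
- Carol (knight) says "Exactly 2 of us are knights" - this is TRUE because there are 2 knights.
- Paul (knight) says "Carol always speaks truthfully" - this is TRUE because Carol is a knight.
- Noah (knave) says "Wendy and I are different types" - this is FALSE (a lie) because Noah is a knave and Wendy is a knave.
- Wendy (knave) says "Paul always lies" - this is FALSE (a lie) because Paul is a knight.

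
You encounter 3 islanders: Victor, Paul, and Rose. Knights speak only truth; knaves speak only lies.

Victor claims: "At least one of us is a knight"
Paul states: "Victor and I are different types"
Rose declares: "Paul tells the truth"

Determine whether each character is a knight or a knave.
Victor is a knave.
Paul is a knave.
Rose is a knave.

Verification:
- Victor (knave) says "At least one of us is a knight" - this is FALSE (a lie) because no one is a knight.
- Paul (knave) says "Victor and I are different types" - this is FALSE (a lie) because Paul is a knave and Victor is a knave.
- Rose (knave) says "Paul tells the truth" - this is FALSE (a lie) because Paul is a knave.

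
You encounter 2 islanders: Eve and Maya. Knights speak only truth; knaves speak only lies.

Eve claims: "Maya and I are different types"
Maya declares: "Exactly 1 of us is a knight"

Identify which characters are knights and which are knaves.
Eve is a knave.
Maya is a knave.

Verification:
- Eve (knave) says "Maya and I are different types" - this is FALSE (a lie) because Eve is a knave and Maya is a knave.
- Maya (knave) says "Exactly 1 of us is a knight" - this is FALSE (a lie) because there are 0 knights.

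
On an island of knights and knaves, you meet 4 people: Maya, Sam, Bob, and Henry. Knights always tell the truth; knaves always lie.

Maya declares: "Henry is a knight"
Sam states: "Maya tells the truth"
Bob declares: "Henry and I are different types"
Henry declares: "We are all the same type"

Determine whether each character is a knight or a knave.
Maya is a knave.
Sam is a knave.
Bob is a knight.
Henry is a knave.

Verification:
- Maya (knave) says "Henry is a knight" - this is FALSE (a lie) because Henry is a knave.
- Sam (knave) says "Maya tells the truth" - this is FALSE (a lie) because Maya is a knave.
- Bob (knight) says "Henry and I are different types" - this is TRUE because Bob is a knight and Henry is a knave.
- Henry (knave) says "We are all the same type" - this is FALSE (a lie) because Bob is a knight and Maya, Sam, and Henry are knaves.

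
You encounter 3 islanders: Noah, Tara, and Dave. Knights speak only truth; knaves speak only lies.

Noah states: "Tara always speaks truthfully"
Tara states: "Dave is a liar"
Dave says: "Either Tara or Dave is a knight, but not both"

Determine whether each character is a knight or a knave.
Noah is a knave.
Tara is a knave.
Dave is a knight.

Verification:
- Noah (knave) says "Tara always speaks truthfully" - this is FALSE (a lie) because Tara is a knave.
- Tara (knave) says "Dave is a liar" - this is FALSE (a lie) because Dave is a knight.
- Dave (knight) says "Either Tara or Dave is a knight, but not both" - this is TRUE because Tara is a knave and Dave is a knight.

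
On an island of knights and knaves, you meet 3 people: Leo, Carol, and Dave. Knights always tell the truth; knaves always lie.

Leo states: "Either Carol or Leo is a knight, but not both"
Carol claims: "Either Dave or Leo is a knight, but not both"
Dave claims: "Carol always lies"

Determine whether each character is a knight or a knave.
Leo is a knight.
Carol is a knave.
Dave is a knight.

Verification:
- Leo (knight) says "Either Carol or Leo is a knight, but not both" - this is TRUE because Carol is a knave and Leo is a knight.
- Carol (knave) says "Either Dave or Leo is a knight, but not both" - this is FALSE (a lie) because Dave is a knight and Leo is a knight.
- Dave (knight) says "Carol always lies" - this is TRUE because Carol is a knave.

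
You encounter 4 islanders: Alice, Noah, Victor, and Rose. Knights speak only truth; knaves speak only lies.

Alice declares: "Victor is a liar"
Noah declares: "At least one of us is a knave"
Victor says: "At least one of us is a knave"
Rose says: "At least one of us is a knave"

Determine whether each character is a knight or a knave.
Alice is a knave.
Noah is a knight.
Victor is a knight.
Rose is a knight.

Verification:
- Alice (knave) says "Victor is a liar" - this is FALSE (a lie) because Victor is a knight.
- Noah (knight) says "At least one of us is a knave" - this is TRUE because Alice is a knave.
- Victor (knight) says "At least one of us is a knave" - this is TRUE because Alice is a knave.
- Rose (knight) says "At least one of us is a knave" - this is TRUE because Alice is a knave.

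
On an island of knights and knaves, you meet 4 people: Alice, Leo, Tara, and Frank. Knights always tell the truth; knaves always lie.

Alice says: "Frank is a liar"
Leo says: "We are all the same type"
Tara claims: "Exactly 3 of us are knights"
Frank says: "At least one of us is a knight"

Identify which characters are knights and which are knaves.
Alice is a knave.
Leo is a knave.
Tara is a knave.
Frank is a knight.

Verification:
- Alice (knave) says "Frank is a liar" - this is FALSE (a lie) because Frank is a knight.
- Leo (knave) says "We are all the same type" - this is FALSE (a lie) because Frank is a knight and Alice, Leo, and Tara are knaves.
- Tara (knave) says "Exactly 3 of us are knights" - this is FALSE (a lie) because there are 1 knights.
- Frank (knight) says "At least one of us is a knight" - this is TRUE because Frank is a knight.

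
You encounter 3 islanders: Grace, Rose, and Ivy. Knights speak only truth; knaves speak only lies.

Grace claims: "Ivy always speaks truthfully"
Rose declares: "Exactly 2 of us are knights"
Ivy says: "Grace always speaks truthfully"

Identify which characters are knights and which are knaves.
Grace is a knave.
Rose is a knave.
Ivy is a knave.

Verification:
- Grace (knave) says "Ivy always speaks truthfully" - this is FALSE (a lie) because Ivy is a knave.
- Rose (knave) says "Exactly 2 of us are knights" - this is FALSE (a lie) because there are 0 knights.
- Ivy (knave) says "Grace always speaks truthfully" - this is FALSE (a lie) because Grace is a knave.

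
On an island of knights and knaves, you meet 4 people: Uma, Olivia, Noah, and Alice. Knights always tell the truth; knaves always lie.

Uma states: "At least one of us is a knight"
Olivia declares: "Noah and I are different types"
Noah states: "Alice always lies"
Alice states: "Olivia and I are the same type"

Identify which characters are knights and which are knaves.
Uma is a knight.
Olivia is a knight.
Noah is a knave.
Alice is a knight.

Verification:
- Uma (knight) says "At least one of us is a knight" - this is TRUE because Uma, Olivia, and Alice are knights.
- Olivia (knight) says "Noah and I are different types" - this is TRUE because Olivia is a knight and Noah is a knave.
- Noah (knave) says "Alice always lies" - this is FALSE (a lie) because Alice is a knight.
- Alice (knight) says "Olivia and I are the same type" - this is TRUE because Alice is a knight and Olivia is a knight.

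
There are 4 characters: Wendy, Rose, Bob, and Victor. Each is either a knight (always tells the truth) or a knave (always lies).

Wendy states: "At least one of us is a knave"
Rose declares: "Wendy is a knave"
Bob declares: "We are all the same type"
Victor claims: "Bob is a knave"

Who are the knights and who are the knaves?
Wendy is a knight.
Rose is a knave.
Bob is a knave.
Victor is a knight.

Verification:
- Wendy (knight) says "At least one of us is a knave" - this is TRUE because Rose and Bob are knaves.
- Rose (knave) says "Wendy is a knave" - this is FALSE (a lie) because Wendy is a knight.
- Bob (knave) says "We are all the same type" - this is FALSE (a lie) because Wendy and Victor are knights and Rose and Bob are knaves.
- Victor (knight) says "Bob is a knave" - this is TRUE because Bob is a knave.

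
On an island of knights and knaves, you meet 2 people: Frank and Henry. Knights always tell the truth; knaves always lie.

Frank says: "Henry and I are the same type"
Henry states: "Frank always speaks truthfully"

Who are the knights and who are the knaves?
Frank is a knight.
Henry is a knight.

Verification:
- Frank (knight) says "Henry and I are the same type" - this is TRUE because Frank is a knight and Henry is a knight.
- Henry (knight) says "Frank always speaks truthfully" - this is TRUE because Frank is a knight.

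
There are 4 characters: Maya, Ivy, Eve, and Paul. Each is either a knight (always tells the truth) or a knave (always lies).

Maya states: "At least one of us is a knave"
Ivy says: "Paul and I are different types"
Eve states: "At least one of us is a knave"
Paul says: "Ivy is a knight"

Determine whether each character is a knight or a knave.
Maya is a knight.
Ivy is a knave.
Eve is a knight.
Paul is a knave.

Verification:
- Maya (knight) says "At least one of us is a knave" - this is TRUE because Ivy and Paul are knaves.
- Ivy (knave) says "Paul and I are different types" - this is FALSE (a lie) because Ivy is a knave and Paul is a knave.
- Eve (knight) says "At least one of us is a knave" - this is TRUE because Ivy and Paul are knaves.
- Paul (knave) says "Ivy is a knight" - this is FALSE (a lie) because Ivy is a knave.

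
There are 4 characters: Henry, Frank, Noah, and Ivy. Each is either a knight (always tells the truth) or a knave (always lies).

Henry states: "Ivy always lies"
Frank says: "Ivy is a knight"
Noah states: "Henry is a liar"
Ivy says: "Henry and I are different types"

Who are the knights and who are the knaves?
Henry is a knave.
Frank is a knight.
Noah is a knight.
Ivy is a knight.

Verification:
- Henry (knave) says "Ivy always lies" - this is FALSE (a lie) because Ivy is a knight.
- Frank (knight) says "Ivy is a knight" - this is TRUE because Ivy is a knight.
- Noah (knight) says "Henry is a liar" - this is TRUE because Henry is a knave.
- Ivy (knight) says "Henry and I are different types" - this is TRUE because Ivy is a knight and Henry is a knave.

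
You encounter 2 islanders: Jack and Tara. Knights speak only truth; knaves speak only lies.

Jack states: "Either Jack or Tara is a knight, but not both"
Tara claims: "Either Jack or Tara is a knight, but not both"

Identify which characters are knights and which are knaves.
Jack is a knave.
Tara is a knave.

Verification:
- Jack (knave) says "Either Jack or Tara is a knight, but not both" - this is FALSE (a lie) because Jack is a knave and Tara is a knave.
- Tara (knave) says "Either Jack or Tara is a knight, but not both" - this is FALSE (a lie) because Jack is a knave and Tara is a knave.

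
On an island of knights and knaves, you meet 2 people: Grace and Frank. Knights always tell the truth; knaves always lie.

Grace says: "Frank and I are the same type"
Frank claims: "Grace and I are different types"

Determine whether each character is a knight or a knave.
Grace is a knave.
Frank is a knight.

Verification:
- Grace (knave) says "Frank and I are the same type" - this is FALSE (a lie) because Grace is a knave and Frank is a knight.
- Frank (knight) says "Grace and I are different types" - this is TRUE because Frank is a knight and Grace is a knave.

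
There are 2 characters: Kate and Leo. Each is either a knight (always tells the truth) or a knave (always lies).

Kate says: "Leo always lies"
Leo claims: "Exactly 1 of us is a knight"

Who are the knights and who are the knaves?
Kate is a knave.
Leo is a knight.

Verification:
- Kate (knave) says "Leo always lies" - this is FALSE (a lie) because Leo is a knight.
- Leo (knight) says "Exactly 1 of us is a knight" - this is TRUE because there are 1 knights.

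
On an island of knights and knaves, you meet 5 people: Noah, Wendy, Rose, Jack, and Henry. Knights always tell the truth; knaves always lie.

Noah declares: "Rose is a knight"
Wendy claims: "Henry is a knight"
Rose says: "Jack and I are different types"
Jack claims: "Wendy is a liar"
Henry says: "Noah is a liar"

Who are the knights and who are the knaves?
Noah is a knave.
Wendy is a knight.
Rose is a knave.
Jack is a knave.
Henry is a knight.

Verification:
- Noah (knave) says "Rose is a knight" - this is FALSE (a lie) because Rose is a knave.
- Wendy (knight) says "Henry is a knight" - this is TRUE because Henry is a knight.
- Rose (knave) says "Jack and I are different types" - this is FALSE (a lie) because Rose is a knave and Jack is a knave.
- Jack (knave) says "Wendy is a liar" - this is FALSE (a lie) because Wendy is a knight.
- Henry (knight) says "Noah is a liar" - this is TRUE because Noah is a knave.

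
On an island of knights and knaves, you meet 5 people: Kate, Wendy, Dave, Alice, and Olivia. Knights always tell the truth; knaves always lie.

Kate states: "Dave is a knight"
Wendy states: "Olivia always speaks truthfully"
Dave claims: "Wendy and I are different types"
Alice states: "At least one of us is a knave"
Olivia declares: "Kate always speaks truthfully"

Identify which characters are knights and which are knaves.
Kate is a knave.
Wendy is a knave.
Dave is a knave.
Alice is a knight.
Olivia is a knave.

Verification:
- Kate (knave) says "Dave is a knight" - this is FALSE (a lie) because Dave is a knave.
- Wendy (knave) says "Olivia always speaks truthfully" - this is FALSE (a lie) because Olivia is a knave.
- Dave (knave) says "Wendy and I are different types" - this is FALSE (a lie) because Dave is a knave and Wendy is a knave.
- Alice (knight) says "At least one of us is a knave" - this is TRUE because Kate, Wendy, Dave, and Olivia are knaves.
- Olivia (knave) says "Kate always speaks truthfully" - this is FALSE (a lie) because Kate is a knave.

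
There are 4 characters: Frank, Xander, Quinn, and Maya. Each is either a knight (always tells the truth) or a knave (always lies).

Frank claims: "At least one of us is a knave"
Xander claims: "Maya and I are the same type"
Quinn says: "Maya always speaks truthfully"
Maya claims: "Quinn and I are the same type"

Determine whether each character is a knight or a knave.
Frank is a knight.
Xander is a knave.
Quinn is a knight.
Maya is a knight.

Verification:
- Frank (knight) says "At least one of us is a knave" - this is TRUE because Xander is a knave.
- Xander (knave) says "Maya and I are the same type" - this is FALSE (a lie) because Xander is a knave and Maya is a knight.
- Quinn (knight) says "Maya always speaks truthfully" - this is TRUE because Maya is a knight.
- Maya (knight) says "Quinn and I are the same type" - this is TRUE because Maya is a knight and Quinn is a knight.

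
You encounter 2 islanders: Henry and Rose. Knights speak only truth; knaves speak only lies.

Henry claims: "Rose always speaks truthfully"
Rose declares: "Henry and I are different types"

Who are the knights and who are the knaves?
Henry is a knave.
Rose is a knave.

Verification:
- Henry (knave) says "Rose always speaks truthfully" - this is FALSE (a lie) because Rose is a knave.
- Rose (knave) says "Henry and I are different types" - this is FALSE (a lie) because Rose is a knave and Henry is a knave.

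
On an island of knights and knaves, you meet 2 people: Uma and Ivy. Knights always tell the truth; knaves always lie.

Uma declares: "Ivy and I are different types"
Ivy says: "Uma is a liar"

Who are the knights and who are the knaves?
Uma is a knight.
Ivy is a knave.

Verification:
- Uma (knight) says "Ivy and I are different types" - this is TRUE because Uma is a knight and Ivy is a knave.
- Ivy (knave) says "Uma is a liar" - this is FALSE (a lie) because Uma is a knight.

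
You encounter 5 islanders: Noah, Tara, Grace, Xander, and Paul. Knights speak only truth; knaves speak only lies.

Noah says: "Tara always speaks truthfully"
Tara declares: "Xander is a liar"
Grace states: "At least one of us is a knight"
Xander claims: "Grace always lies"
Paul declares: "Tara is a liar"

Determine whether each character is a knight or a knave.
Noah is a knight.
Tara is a knight.
Grace is a knight.
Xander is a knave.
Paul is a knave.

Verification:
- Noah (knight) says "Tara always speaks truthfully" - this is TRUE because Tara is a knight.
- Tara (knight) says "Xander is a liar" - this is TRUE because Xander is a knave.
- Grace (knight) says "At least one of us is a knight" - this is TRUE because Noah, Tara, and Grace are knights.
- Xander (knave) says "Grace always lies" - this is FALSE (a lie) because Grace is a knight.
- Paul (knave) says "Tara is a liar" - this is FALSE (a lie) because Tara is a knight.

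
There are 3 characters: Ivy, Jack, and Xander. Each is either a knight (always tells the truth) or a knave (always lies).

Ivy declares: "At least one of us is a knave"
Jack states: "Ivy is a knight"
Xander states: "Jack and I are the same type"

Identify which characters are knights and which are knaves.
Ivy is a knight.
Jack is a knight.
Xander is a knave.

Verification:
- Ivy (knight) says "At least one of us is a knave" - this is TRUE because Xander is a knave.
- Jack (knight) says "Ivy is a knight" - this is TRUE because Ivy is a knight.
- Xander (knave) says "Jack and I are the same type" - this is FALSE (a lie) because Xander is a knave and Jack is a knight.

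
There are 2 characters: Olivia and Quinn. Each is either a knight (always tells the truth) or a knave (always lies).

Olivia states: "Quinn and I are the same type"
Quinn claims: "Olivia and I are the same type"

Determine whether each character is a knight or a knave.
Olivia is a knight.
Quinn is a knight.

Verification:
- Olivia (knight) says "Quinn and I are the same type" - this is TRUE because Olivia is a knight and Quinn is a knight.
- Quinn (knight) says "Olivia and I are the same type" - this is TRUE because Quinn is a knight and Olivia is a knight.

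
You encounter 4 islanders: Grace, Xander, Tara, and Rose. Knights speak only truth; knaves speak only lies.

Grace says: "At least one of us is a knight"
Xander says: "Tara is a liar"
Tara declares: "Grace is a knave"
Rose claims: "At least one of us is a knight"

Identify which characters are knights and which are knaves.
Grace is a knight.
Xander is a knight.
Tara is a knave.
Rose is a knight.

Verification:
- Grace (knight) says "At least one of us is a knight" - this is TRUE because Grace, Xander, and Rose are knights.
- Xander (knight) says "Tara is a liar" - this is TRUE because Tara is a knave.
- Tara (knave) says "Grace is a knave" - this is FALSE (a lie) because Grace is a knight.
- Rose (knight) says "At least one of us is a knight" - this is TRUE because Grace, Xander, and Rose are knights.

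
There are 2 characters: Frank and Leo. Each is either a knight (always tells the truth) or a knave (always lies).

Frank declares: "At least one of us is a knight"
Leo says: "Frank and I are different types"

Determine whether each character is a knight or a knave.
Frank is a knave.
Leo is a knave.

Verification:
- Frank (knave) says "At least one of us is a knight" - this is FALSE (a lie) because no one is a knight.
- Leo (knave) says "Frank and I are different types" - this is FALSE (a lie) because Leo is a knave and Frank is a knave.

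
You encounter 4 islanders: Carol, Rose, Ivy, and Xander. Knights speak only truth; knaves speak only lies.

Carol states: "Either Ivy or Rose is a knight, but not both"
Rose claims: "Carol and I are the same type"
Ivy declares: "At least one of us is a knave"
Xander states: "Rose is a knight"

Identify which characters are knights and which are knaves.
Carol is a knight.
Rose is a knave.
Ivy is a knight.
Xander is a knave.

Verification:
- Carol (knight) says "Either Ivy or Rose is a knight, but not both" - this is TRUE because Ivy is a knight and Rose is a knave.
- Rose (knave) says "Carol and I are the same type" - this is FALSE (a lie) because Rose is a knave and Carol is a knight.
- Ivy (knight) says "At least one of us is a knave" - this is TRUE because Rose and Xander are knaves.
- Xander (knave) says "Rose is a knight" - this is FALSE (a lie) because Rose is a knave.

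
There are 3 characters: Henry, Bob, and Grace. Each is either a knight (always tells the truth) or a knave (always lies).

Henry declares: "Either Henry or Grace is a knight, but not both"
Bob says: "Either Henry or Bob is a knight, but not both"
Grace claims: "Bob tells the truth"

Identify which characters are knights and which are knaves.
Henry is a knave.
Bob is a knave.
Grace is a knave.

Verification:
- Henry (knave) says "Either Henry or Grace is a knight, but not both" - this is FALSE (a lie) because Henry is a knave and Grace is a knave.
- Bob (knave) says "Either Henry or Bob is a knight, but not both" - this is FALSE (a lie) because Henry is a knave and Bob is a knave.
- Grace (knave) says "Bob tells the truth" - this is FALSE (a lie) because Bob is a knave.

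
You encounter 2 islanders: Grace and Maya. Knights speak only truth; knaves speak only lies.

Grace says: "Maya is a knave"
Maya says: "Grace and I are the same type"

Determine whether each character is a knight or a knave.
Grace is a knight.
Maya is a knave.

Verification:
- Grace (knight) says "Maya is a knave" - this is TRUE because Maya is a knave.
- Maya (knave) says "Grace and I are the same type" - this is FALSE (a lie) because Maya is a knave and Grace is a knight.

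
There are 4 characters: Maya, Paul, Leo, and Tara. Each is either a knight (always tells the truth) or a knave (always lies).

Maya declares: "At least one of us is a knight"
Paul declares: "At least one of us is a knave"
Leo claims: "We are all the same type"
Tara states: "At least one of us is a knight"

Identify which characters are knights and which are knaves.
Maya is a knight.
Paul is a knight.
Leo is a knave.
Tara is a knight.

Verification:
- Maya (knight) says "At least one of us is a knight" - this is TRUE because Maya, Paul, and Tara are knights.
- Paul (knight) says "At least one of us is a knave" - this is TRUE because Leo is a knave.
- Leo (knave) says "We are all the same type" - this is FALSE (a lie) because Maya, Paul, and Tara are knights and Leo is a knave.
- Tara (knight) says "At least one of us is a knight" - this is TRUE because Maya, Paul, and Tara are knights.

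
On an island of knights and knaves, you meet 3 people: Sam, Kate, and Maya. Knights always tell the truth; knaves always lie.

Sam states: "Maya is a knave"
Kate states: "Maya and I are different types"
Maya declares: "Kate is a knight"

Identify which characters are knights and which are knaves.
Sam is a knight.
Kate is a knave.
Maya is a knave.

Verification:
- Sam (knight) says "Maya is a knave" - this is TRUE because Maya is a knave.
- Kate (knave) says "Maya and I are different types" - this is FALSE (a lie) because Kate is a knave and Maya is a knave.
- Maya (knave) says "Kate is a knight" - this is FALSE (a lie) because Kate is a knave.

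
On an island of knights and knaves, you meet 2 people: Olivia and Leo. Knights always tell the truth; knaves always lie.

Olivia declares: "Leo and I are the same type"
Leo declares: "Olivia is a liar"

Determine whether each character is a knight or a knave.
Olivia is a knave.
Leo is a knight.

Verification:
- Olivia (knave) says "Leo and I are the same type" - this is FALSE (a lie) because Olivia is a knave and Leo is a knight.
- Leo (knight) says "Olivia is a liar" - this is TRUE because Olivia is a knave.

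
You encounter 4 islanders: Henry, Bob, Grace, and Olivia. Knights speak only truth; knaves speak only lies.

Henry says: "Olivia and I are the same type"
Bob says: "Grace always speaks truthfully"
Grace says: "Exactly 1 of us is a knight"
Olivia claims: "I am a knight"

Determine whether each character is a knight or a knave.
Henry is a knight.
Bob is a knave.
Grace is a knave.
Olivia is a knight.

Verification:
- Henry (knight) says "Olivia and I are the same type" - this is TRUE because Henry is a knight and Olivia is a knight.
- Bob (knave) says "Grace always speaks truthfully" - this is FALSE (a lie) because Grace is a knave.
- Grace (knave) says "Exactly 1 of us is a knight" - this is FALSE (a lie) because there are 2 knights.
- Olivia (knight) says "I am a knight" - this is TRUE because Olivia is a knight.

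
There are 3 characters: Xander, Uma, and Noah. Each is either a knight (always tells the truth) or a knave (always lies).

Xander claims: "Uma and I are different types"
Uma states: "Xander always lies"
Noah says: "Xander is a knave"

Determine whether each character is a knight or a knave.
Xander is a knight.
Uma is a knave.
Noah is a knave.

Verification:
- Xander (knight) says "Uma and I are different types" - this is TRUE because Xander is a knight and Uma is a knave.
- Uma (knave) says "Xander always lies" - this is FALSE (a lie) because Xander is a knight.
- Noah (knave) says "Xander is a knave" - this is FALSE (a lie) because Xander is a knight.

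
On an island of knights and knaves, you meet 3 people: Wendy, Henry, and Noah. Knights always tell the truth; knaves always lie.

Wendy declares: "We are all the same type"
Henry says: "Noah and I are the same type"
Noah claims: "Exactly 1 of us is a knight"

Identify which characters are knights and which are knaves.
Wendy is a knave.
Henry is a knave.
Noah is a knight.

Verification:
- Wendy (knave) says "We are all the same type" - this is FALSE (a lie) because Noah is a knight and Wendy and Henry are knaves.
- Henry (knave) says "Noah and I are the same type" - this is FALSE (a lie) because Henry is a knave and Noah is a knight.
- Noah (knight) says "Exactly 1 of us is a knight" - this is TRUE because there are 1 knights.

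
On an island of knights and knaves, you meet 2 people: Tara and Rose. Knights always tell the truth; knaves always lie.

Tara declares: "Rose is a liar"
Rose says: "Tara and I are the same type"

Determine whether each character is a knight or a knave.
Tara is a knight.
Rose is a knave.

Verification:
- Tara (knight) says "Rose is a liar" - this is TRUE because Rose is a knave.
- Rose (knave) says "Tara and I are the same type" - this is FALSE (a lie) because Rose is a knave and Tara is a knight.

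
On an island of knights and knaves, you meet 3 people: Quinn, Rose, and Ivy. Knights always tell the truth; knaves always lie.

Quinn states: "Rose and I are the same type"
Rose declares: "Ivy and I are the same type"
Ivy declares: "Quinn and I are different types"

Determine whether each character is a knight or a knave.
Quinn is a knave.
Rose is a knight.
Ivy is a knight.

Verification:
- Quinn (knave) says "Rose and I are the same type" - this is FALSE (a lie) because Quinn is a knave and Rose is a knight.
- Rose (knight) says "Ivy and I are the same type" - this is TRUE because Rose is a knight and Ivy is a knight.
- Ivy (knight) says "Quinn and I are different types" - this is TRUE because Ivy is a knight and Quinn is a knave.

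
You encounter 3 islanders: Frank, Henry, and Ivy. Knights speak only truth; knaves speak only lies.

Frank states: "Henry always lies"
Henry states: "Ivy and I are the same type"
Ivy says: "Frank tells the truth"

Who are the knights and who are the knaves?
Frank is a knight.
Henry is a knave.
Ivy is a knight.

Verification:
- Frank (knight) says "Henry always lies" - this is TRUE because Henry is a knave.
- Henry (knave) says "Ivy and I are the same type" - this is FALSE (a lie) because Henry is a knave and Ivy is a knight.
- Ivy (knight) says "Frank tells the truth" - this is TRUE because Frank is a knight.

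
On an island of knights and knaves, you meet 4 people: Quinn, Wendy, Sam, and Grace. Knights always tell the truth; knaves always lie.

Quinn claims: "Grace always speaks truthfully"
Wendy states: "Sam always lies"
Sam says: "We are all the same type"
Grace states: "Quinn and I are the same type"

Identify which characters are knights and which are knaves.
Quinn is a knight.
Wendy is a knight.
Sam is a knave.
Grace is a knight.

Verification:
- Quinn (knight) says "Grace always speaks truthfully" - this is TRUE because Grace is a knight.
- Wendy (knight) says "Sam always lies" - this is TRUE because Sam is a knave.
- Sam (knave) says "We are all the same type" - this is FALSE (a lie) because Quinn, Wendy, and Grace are knights and Sam is a knave.
- Grace (knight) says "Quinn and I are the same type" - this is TRUE because Grace is a knight and Quinn is a knight.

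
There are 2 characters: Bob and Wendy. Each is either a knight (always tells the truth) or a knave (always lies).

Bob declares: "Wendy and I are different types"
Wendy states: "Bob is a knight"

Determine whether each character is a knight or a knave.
Bob is a knave.
Wendy is a knave.

Verification:
- Bob (knave) says "Wendy and I are different types" - this is FALSE (a lie) because Bob is a knave and Wendy is a knave.
- Wendy (knave) says "Bob is a knight" - this is FALSE (a lie) because Bob is a knave.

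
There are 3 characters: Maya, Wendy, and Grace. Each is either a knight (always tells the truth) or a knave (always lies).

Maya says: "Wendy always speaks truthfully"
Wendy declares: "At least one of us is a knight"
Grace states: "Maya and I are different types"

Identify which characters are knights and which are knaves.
Maya is a knave.
Wendy is a knave.
Grace is a knave.

Verification:
- Maya (knave) says "Wendy always speaks truthfully" - this is FALSE (a lie) because Wendy is a knave.
- Wendy (knave) says "At least one of us is a knight" - this is FALSE (a lie) because no one is a knight.
- Grace (knave) says "Maya and I are different types" - this is FALSE (a lie) because Grace is a knave and Maya is a knave.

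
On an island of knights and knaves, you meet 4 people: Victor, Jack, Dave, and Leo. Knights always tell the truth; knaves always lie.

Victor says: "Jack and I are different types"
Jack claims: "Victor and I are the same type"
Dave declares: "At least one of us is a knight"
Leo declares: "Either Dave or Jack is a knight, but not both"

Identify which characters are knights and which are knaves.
Victor is a knight.
Jack is a knave.
Dave is a knight.
Leo is a knight.

Verification:
- Victor (knight) says "Jack and I are different types" - this is TRUE because Victor is a knight and Jack is a knave.
- Jack (knave) says "Victor and I are the same type" - this is FALSE (a lie) because Jack is a knave and Victor is a knight.
- Dave (knight) says "At least one of us is a knight" - this is TRUE because Victor, Dave, and Leo are knights.
- Leo (knight) says "Either Dave or Jack is a knight, but not both" - this is TRUE because Dave is a knight and Jack is a knave.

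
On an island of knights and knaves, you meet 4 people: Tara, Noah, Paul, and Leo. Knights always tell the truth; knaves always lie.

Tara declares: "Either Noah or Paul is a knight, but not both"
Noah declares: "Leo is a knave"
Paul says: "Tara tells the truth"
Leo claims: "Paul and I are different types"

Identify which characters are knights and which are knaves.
Tara is a knave.
Noah is a knave.
Paul is a knave.
Leo is a knight.

Verification:
- Tara (knave) says "Either Noah or Paul is a knight, but not both" - this is FALSE (a lie) because Noah is a knave and Paul is a knave.
- Noah (knave) says "Leo is a knave" - this is FALSE (a lie) because Leo is a knight.
- Paul (knave) says "Tara tells the truth" - this is FALSE (a lie) because Tara is a knave.
- Leo (knight) says "Paul and I are different types" - this is TRUE because Leo is a knight and Paul is a knave.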